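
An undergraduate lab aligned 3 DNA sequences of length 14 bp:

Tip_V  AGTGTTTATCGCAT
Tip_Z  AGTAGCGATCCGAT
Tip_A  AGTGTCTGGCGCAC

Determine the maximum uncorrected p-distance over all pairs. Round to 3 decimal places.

Pairwise Hamming distances:
  Tip_V vs Tip_Z: 6
  Tip_V vs Tip_A: 4
  Tip_Z vs Tip_A: 8
The largest is 8 mismatches, between Tip_Z and Tip_A; p = 8/14 = 0.571.

0.571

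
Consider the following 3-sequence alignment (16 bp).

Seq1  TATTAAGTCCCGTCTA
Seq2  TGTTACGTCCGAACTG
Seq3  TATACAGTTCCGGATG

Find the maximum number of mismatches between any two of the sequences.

Pairwise Hamming distances:
  Seq1 vs Seq2: 6
  Seq1 vs Seq3: 6
  Seq2 vs Seq3: 9
The largest is 9, between Seq2 and Seq3.

9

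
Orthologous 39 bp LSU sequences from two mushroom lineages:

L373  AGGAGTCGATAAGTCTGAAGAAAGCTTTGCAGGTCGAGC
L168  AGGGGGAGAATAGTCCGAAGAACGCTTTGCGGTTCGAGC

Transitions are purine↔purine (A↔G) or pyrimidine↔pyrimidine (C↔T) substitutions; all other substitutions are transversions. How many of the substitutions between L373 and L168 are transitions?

3

The sequences differ at positions 4 (A/G, transition), 6 (T/G, transversion), 7 (C/A, transversion), 10 (T/A, transversion), 11 (A/T, transversion), 16 (T/C, transition), 23 (A/C, transversion), 31 (A/G, transition), 33 (G/T, transversion).
Of the 9 differences, 3 transitions and 6 transversions, so the answer is 3.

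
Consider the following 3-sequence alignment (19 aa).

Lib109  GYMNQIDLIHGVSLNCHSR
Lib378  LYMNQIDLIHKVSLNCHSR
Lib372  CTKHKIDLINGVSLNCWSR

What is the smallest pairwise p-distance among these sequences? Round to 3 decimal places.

0.105

Pairwise Hamming distances:
  Lib109 vs Lib378: 2
  Lib109 vs Lib372: 7
  Lib378 vs Lib372: 8
The smallest is 2 mismatches, between Lib109 and Lib378; p = 2/19 = 0.105.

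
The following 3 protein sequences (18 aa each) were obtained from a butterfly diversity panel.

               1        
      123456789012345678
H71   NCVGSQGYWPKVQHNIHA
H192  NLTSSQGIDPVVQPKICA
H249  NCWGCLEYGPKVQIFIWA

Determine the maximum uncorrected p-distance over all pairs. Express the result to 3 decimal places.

Pairwise Hamming distances:
  H71 vs H192: 9
  H71 vs H249: 8
  H192 vs H249: 12
The largest is 12 mismatches, between H192 and H249; p = 12/18 = 0.667.

0.667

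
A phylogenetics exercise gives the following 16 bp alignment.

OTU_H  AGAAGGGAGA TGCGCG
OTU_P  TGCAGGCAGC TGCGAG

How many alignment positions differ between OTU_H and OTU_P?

5

The sequences differ at positions 1 (A/T), 3 (A/C), 7 (G/C), 10 (A/C), 15 (C/A).
That gives 5 mismatches out of 16 aligned sites, so the Hamming distance is 5.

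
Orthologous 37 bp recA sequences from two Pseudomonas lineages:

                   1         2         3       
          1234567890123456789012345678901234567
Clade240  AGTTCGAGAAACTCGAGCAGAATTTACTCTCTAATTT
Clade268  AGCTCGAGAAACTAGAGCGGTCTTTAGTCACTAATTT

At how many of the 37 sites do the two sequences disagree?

7

Mismatches occur at site 3 (T/C), site 14 (C/A), site 19 (A/G), site 21 (A/T), site 22 (A/C), site 27 (C/G), site 30 (T/A).
That gives 7 mismatches out of 37 aligned sites, so the Hamming distance is 7.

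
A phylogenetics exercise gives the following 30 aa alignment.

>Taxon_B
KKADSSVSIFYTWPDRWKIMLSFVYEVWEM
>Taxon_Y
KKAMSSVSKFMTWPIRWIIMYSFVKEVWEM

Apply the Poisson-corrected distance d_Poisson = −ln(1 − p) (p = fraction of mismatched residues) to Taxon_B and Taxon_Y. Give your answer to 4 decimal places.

The sequences differ at positions 4 (D/M), 9 (I/K), 11 (Y/M), 15 (D/I), 18 (K/I), 21 (L/Y), 25 (Y/K).
p = 7/30 = 0.233333.
d = −ln(1 − 0.233333) = −ln(0.766667) = 0.2657.

0.2657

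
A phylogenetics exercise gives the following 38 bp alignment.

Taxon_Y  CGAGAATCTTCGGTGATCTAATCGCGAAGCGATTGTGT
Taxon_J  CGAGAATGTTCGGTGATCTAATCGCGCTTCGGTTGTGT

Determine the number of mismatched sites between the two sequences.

Differing sites — 8:C/G; 27:A/C; 28:A/T; 29:G/T; 32:A/G.
That gives 5 mismatches out of 38 aligned sites, so the Hamming distance is 5.

5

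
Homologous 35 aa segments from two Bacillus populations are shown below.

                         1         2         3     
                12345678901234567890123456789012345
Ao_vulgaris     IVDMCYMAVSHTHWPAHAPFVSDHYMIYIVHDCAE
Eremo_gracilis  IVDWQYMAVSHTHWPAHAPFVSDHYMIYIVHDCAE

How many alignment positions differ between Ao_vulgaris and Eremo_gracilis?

2

Differing sites — 4:M/W; 5:C/Q.
That gives 2 mismatches out of 35 aligned sites, so the Hamming distance is 2.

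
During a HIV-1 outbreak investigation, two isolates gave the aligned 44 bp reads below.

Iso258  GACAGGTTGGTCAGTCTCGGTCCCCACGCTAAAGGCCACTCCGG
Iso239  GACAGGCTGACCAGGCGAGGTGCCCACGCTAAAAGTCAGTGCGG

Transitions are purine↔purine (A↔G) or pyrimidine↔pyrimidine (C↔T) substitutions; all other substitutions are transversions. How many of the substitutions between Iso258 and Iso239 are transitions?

The sequences differ at positions 7 (T/C, transition), 10 (G/A, transition), 11 (T/C, transition), 15 (T/G, transversion), 17 (T/G, transversion), 18 (C/A, transversion), 22 (C/G, transversion), 34 (G/A, transition), 36 (C/T, transition), 39 (C/G, transversion), 41 (C/G, transversion).
Of the 11 differences, 5 transitions and 6 transversions, so the answer is 5.

5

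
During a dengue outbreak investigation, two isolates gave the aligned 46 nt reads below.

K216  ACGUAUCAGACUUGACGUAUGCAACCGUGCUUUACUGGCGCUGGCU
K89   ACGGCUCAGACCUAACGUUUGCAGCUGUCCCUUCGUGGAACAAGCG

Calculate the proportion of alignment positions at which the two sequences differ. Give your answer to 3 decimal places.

Mismatches occur at site 4 (U/G), site 5 (A/C), site 12 (U/C), site 14 (G/A), site 19 (A/U), site 24 (A/G), site 26 (C/U), site 29 (G/C), site 31 (U/C), site 34 (A/C), site 35 (C/G), site 39 (C/A), site 40 (G/A), site 42 (U/A), site 43 (G/A), site 46 (U/G).
There are 16 differences over 46 sites, so p = 16/46 = 0.348.

0.348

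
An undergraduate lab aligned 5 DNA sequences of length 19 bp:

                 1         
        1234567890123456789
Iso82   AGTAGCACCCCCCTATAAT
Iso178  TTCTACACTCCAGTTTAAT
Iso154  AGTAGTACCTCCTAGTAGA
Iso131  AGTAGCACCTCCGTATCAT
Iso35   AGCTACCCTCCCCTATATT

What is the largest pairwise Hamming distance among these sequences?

14

Pairwise Hamming distances:
  Iso82 vs Iso178: 9
  Iso82 vs Iso154: 7
  Iso82 vs Iso131: 3
  Iso82 vs Iso35: 6
  Iso178 vs Iso154: 14
  Iso178 vs Iso131: 10
  Iso178 vs Iso35: 7
  Iso154 vs Iso131: 7
  Iso154 vs Iso35: 12
  Iso131 vs Iso35: 9
The largest is 14, between Iso178 and Iso154.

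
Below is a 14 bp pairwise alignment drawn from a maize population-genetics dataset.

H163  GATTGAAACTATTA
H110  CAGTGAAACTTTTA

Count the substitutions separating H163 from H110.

3

The sequences differ at positions 1 (G/C), 3 (T/G), 11 (A/T).
That gives 3 mismatches out of 14 aligned sites, so the Hamming distance is 3.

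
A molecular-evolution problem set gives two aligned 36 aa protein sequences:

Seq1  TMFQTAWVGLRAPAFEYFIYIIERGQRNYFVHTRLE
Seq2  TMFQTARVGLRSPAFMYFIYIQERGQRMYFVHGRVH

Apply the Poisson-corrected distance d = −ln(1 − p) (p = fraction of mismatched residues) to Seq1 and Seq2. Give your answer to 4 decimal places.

The sequences differ at positions 7 (W/R), 12 (A/S), 16 (E/M), 22 (I/Q), 28 (N/M), 33 (T/G), 35 (L/V), 36 (E/H).
p = 8/36 = 0.222222.
d = −ln(1 − 0.222222) = −ln(0.777778) = 0.2513.

0.2513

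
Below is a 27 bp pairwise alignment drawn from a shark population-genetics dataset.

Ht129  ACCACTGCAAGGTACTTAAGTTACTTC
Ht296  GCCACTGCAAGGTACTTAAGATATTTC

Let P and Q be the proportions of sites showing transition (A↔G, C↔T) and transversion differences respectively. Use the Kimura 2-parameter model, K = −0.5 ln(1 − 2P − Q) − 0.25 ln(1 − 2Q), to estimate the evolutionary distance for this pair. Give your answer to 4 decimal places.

0.1216

The sequences differ at positions 1 (A/G, transition), 21 (T/A, transversion), 24 (C/T, transition).
Of the 3 differences, 2 transitions and 1 transversion over 27 sites: P = 2/27 = 0.074074, Q = 1/27 = 0.037037.
d = −0.5·ln(0.814815) − 0.25·ln(0.925926) = −0.5·(-0.204794) − 0.25·(-0.076961) = 0.1216.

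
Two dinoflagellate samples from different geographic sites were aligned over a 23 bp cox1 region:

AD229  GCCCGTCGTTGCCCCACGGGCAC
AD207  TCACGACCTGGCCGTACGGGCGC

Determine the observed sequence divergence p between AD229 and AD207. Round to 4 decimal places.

0.3478

Differing sites — 1:G/T; 3:C/A; 6:T/A; 8:G/C; 10:T/G; 14:C/G; 15:C/T; 22:A/G.
There are 8 differences over 23 sites, so p = 8/23 = 0.3478.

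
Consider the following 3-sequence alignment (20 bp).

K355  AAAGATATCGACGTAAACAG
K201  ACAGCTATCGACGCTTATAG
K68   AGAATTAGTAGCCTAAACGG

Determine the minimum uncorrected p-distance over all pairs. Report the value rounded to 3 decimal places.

0.300

Pairwise Hamming distances:
  K355 vs K201: 6
  K355 vs K68: 9
  K201 vs K68: 13
The smallest is 6 mismatches, between K355 and K201; p = 6/20 = 0.300.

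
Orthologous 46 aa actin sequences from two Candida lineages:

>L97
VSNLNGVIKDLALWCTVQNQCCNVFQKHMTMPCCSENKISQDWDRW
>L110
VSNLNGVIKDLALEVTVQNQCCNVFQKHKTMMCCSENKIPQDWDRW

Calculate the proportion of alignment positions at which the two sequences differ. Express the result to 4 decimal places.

0.1087

Differing sites — 14:W/E; 15:C/V; 29:M/K; 32:P/M; 40:S/P.
There are 5 differences over 46 sites, so p = 5/46 = 0.1087.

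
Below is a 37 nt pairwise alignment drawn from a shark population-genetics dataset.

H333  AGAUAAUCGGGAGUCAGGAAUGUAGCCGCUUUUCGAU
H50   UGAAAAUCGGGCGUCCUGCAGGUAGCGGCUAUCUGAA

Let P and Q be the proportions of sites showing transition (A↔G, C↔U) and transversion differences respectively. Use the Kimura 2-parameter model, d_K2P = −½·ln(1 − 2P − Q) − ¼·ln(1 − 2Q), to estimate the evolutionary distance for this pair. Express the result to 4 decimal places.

0.4321

Differing sites — 1:A/U (Tv); 4:U/A (Tv); 12:A/C (Tv); 16:A/C (Tv); 17:G/U (Tv); 19:A/C (Tv); 21:U/G (Tv); 27:C/G (Tv); 31:U/A (Tv); 33:U/C (Ti); 34:C/U (Ti); 37:U/A (Tv).
Of the 12 differences, 2 transitions and 10 transversions over 37 sites: P = 2/37 = 0.054054, Q = 10/37 = 0.270270.
d = −0.5·ln(0.621622) − 0.25·ln(0.459460) = −0.5·(-0.475423) − 0.25·(-0.777703) = 0.4321.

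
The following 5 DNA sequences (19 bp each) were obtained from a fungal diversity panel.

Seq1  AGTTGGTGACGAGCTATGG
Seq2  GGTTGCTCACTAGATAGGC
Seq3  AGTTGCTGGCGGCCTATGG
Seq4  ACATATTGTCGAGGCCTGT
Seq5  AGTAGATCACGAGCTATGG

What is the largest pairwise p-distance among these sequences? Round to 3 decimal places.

0.684

Pairwise Hamming distances:
  Seq1 vs Seq2: 7
  Seq1 vs Seq3: 4
  Seq1 vs Seq4: 9
  Seq1 vs Seq5: 3
  Seq2 vs Seq3: 9
  Seq2 vs Seq4: 13
  Seq2 vs Seq5: 7
  Seq3 vs Seq4: 11
  Seq3 vs Seq5: 6
  Seq4 vs Seq5: 11
The largest is 13 mismatches, between Seq2 and Seq4; p = 13/19 = 0.684.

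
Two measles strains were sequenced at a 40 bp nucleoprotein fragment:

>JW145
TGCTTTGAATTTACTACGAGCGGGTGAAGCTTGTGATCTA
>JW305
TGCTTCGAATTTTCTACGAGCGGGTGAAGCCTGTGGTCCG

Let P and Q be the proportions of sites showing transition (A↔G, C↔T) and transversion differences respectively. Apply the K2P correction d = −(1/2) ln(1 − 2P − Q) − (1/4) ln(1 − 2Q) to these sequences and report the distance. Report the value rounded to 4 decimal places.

Mismatches occur at site 6 (T↔C, transition), site 13 (A↔T, transversion), site 31 (T↔C, transition), site 36 (A↔G, transition), site 39 (T↔C, transition), site 40 (A↔G, transition).
Of the 6 differences, 5 transitions and 1 transversion over 40 sites: P = 5/40 = 0.125000, Q = 1/40 = 0.025000.
d = −0.5·ln(0.725000) − 0.25·ln(0.950000) = −0.5·(-0.321584) − 0.25·(-0.051293) = 0.1736.

0.1736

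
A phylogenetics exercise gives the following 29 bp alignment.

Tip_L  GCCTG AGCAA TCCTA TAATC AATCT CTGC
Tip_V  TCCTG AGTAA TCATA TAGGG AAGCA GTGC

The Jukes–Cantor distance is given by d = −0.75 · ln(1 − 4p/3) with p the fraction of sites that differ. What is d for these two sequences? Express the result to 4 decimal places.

Differing sites — 1:G/T; 8:C/T; 13:C/A; 18:A/G; 19:T/G; 20:C/G; 23:T/G; 25:T/A; 26:C/G.
p = 9/29 = 0.310345.
d = −0.75 · ln(1 − (4/3)·0.310345) = −0.75 · ln(0.586207) = −0.75 · (-0.534082) = 0.4006.

0.4006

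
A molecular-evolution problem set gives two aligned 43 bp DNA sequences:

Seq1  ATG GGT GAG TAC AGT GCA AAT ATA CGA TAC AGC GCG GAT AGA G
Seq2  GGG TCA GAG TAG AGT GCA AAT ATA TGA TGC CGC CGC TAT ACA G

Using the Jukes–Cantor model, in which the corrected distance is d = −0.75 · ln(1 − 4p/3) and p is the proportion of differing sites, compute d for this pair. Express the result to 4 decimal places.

0.4270

Mismatches occur at site 1 (A→G), site 2 (T→G), site 4 (G→T), site 5 (G→C), site 6 (T→A), site 12 (C→G), site 25 (C→T), site 29 (A→G), site 31 (A→C), site 34 (G→C), site 35 (C→G), site 36 (G→C), site 37 (G→T), site 41 (G→C).
p = 14/43 = 0.325581.
d = −0.75 · ln(1 − (4/3)·0.325581) = −0.75 · ln(0.565892) = −0.75 · (-0.569352) = 0.4270.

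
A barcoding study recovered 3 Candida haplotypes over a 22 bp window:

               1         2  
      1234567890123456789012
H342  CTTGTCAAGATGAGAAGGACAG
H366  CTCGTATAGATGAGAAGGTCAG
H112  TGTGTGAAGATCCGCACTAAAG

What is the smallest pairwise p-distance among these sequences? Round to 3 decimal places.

Pairwise Hamming distances:
  H342 vs H366: 4
  H342 vs H112: 9
  H366 vs H112: 12
The smallest is 4 mismatches, between H342 and H366; p = 4/22 = 0.182.

0.182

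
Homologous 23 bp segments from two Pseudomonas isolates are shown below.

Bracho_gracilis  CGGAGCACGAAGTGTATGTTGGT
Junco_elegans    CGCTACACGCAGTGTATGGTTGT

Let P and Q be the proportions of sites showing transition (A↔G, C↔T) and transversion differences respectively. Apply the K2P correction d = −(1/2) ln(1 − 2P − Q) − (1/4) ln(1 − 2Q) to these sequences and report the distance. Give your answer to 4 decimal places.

0.3241

The sequences differ at positions 3 (G/C, transversion), 4 (A/T, transversion), 5 (G/A, transition), 10 (A/C, transversion), 19 (T/G, transversion), 21 (G/T, transversion).
Of the 6 differences, 1 transition and 5 transversions over 23 sites: P = 1/23 = 0.043478, Q = 5/23 = 0.217391.
d = −0.5·ln(0.695653) − 0.25·ln(0.565218) = −0.5·(-0.362904) − 0.25·(-0.570544) = 0.3241.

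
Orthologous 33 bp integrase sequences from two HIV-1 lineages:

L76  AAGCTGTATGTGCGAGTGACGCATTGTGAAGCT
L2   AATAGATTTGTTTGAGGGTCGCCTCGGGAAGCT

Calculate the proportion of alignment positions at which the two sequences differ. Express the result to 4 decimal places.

0.3636

Mismatches occur at site 3 (G↔T), site 4 (C↔A), site 5 (T↔G), site 6 (G↔A), site 8 (A↔T), site 12 (G↔T), site 13 (C↔T), site 17 (T↔G), site 19 (A↔T), site 23 (A↔C), site 25 (T↔C), site 27 (T↔G).
There are 12 differences over 33 sites, so p = 12/33 = 0.3636.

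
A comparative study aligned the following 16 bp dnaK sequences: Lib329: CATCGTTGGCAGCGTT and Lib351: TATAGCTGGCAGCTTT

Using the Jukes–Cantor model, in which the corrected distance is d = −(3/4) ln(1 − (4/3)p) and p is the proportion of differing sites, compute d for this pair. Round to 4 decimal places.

The sequences differ at positions 1 (C/T), 4 (C/A), 6 (T/C), 14 (G/T).
p = 4/16 = 0.250000.
d = −0.75 · ln(1 − (4/3)·0.250000) = −0.75 · ln(0.666667) = −0.75 · (-0.405465) = 0.3041.

0.3041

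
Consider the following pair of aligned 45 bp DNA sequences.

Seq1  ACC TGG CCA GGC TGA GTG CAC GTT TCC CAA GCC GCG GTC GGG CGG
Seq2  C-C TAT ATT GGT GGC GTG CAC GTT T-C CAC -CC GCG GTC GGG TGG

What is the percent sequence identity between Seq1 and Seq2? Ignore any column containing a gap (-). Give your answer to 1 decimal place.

73.8%

Excluding the 3 gap columns leaves 42 comparable sites.
The sequences differ at positions 1 (A/C), 5 (G/A), 6 (G/T), 7 (C/A), 8 (C/T), 9 (A/T), 12 (C/T), 13 (T/G), 15 (A/C), 30 (A/C), 43 (C/T).
31 of the 42 comparable sites match, so the percent identity is 31/42 × 100 = 73.8%.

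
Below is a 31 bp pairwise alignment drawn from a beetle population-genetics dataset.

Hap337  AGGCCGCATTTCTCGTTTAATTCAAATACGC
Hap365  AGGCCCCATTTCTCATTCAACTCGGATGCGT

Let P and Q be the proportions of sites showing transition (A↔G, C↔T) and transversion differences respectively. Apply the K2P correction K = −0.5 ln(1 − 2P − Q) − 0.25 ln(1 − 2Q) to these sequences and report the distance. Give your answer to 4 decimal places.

Mismatches occur at site 6 (G↔C, transversion), site 15 (G↔A, transition), site 18 (T↔C, transition), site 21 (T↔C, transition), site 24 (A↔G, transition), site 25 (A↔G, transition), site 28 (A↔G, transition), site 31 (C↔T, transition).
Of the 8 differences, 7 transitions and 1 transversion over 31 sites: P = 7/31 = 0.225806, Q = 1/31 = 0.032258.
d = −0.5·ln(0.516130) − 0.25·ln(0.935484) = −0.5·(-0.661397) − 0.25·(-0.066691) = 0.3474.

0.3474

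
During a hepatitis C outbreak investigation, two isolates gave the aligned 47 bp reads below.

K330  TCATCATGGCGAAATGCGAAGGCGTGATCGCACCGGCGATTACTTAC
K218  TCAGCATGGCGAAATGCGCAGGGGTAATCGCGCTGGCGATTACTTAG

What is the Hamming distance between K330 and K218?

Differing sites — 4:T/G; 19:A/C; 23:C/G; 26:G/A; 32:A/G; 34:C/T; 47:C/G.
That gives 7 mismatches out of 47 aligned sites, so the Hamming distance is 7.

7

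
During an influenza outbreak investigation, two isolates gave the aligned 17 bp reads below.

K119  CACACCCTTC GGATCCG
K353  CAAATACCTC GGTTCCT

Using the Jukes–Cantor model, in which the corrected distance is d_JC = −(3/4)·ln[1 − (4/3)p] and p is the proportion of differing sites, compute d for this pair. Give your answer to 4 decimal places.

0.4770

Differing sites — 3:C/A; 5:C/T; 6:C/A; 8:T/C; 13:A/T; 17:G/T.
p = 6/17 = 0.352941.
d = −0.75 · ln(1 − (4/3)·0.352941) = −0.75 · ln(0.529412) = −0.75 · (-0.635988) = 0.4770.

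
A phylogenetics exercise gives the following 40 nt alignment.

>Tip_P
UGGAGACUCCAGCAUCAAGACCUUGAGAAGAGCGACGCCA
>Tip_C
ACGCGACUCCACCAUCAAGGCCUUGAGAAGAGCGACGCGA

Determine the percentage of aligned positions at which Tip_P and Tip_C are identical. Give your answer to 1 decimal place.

The sequences differ at positions 1 (U/A), 2 (G/C), 4 (A/C), 12 (G/C), 20 (A/G), 39 (C/G).
34 of the 40 sites match, so the percent identity is 34/40 × 100 = 85.0%.

85.0%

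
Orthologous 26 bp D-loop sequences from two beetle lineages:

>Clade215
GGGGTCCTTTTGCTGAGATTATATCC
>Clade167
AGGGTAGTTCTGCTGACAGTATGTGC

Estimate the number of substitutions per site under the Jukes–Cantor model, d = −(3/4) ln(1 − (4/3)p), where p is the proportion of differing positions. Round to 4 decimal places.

Differing sites — 1:G/A; 6:C/A; 7:C/G; 10:T/C; 17:G/C; 19:T/G; 23:A/G; 25:C/G.
p = 8/26 = 0.307692.
d = −0.75 · ln(1 − (4/3)·0.307692) = −0.75 · ln(0.589744) = −0.75 · (-0.528067) = 0.3961.

0.3961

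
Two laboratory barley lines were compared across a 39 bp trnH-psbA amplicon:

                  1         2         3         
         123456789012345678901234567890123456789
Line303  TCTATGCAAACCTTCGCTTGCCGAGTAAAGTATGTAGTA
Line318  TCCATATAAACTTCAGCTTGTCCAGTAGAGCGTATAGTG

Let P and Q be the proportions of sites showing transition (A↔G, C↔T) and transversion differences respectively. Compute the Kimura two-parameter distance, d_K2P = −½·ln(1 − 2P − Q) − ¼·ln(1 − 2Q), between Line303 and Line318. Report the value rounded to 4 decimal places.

0.5048

The sequences differ at positions 3 (T/C, transition), 6 (G/A, transition), 7 (C/T, transition), 12 (C/T, transition), 14 (T/C, transition), 15 (C/A, transversion), 21 (C/T, transition), 23 (G/C, transversion), 28 (A/G, transition), 31 (T/C, transition), 32 (A/G, transition), 34 (G/A, transition), 39 (A/G, transition).
Of the 13 differences, 11 transitions and 2 transversions over 39 sites: P = 11/39 = 0.282051, Q = 2/39 = 0.051282.
d = −0.5·ln(0.384616) − 0.25·ln(0.897436) = −0.5·(-0.955510) − 0.25·(-0.108213) = 0.5048.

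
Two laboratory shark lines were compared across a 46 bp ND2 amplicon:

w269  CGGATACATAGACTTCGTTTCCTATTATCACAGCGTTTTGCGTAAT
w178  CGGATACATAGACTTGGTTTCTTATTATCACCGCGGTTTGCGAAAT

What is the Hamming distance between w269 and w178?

The sequences differ at positions 16 (C/G), 22 (C/T), 32 (A/C), 36 (T/G), 43 (T/A).
That gives 5 mismatches out of 46 aligned sites, so the Hamming distance is 5.

5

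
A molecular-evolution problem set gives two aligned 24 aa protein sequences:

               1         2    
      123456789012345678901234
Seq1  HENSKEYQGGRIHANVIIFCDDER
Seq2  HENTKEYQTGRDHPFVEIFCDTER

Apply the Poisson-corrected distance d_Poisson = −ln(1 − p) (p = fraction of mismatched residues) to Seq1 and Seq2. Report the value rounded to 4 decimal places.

Differing sites — 4:S/T; 9:G/T; 12:I/D; 14:A/P; 15:N/F; 17:I/E; 22:D/T.
p = 7/24 = 0.291667.
d = −ln(1 − 0.291667) = −ln(0.708333) = 0.3448.

0.3448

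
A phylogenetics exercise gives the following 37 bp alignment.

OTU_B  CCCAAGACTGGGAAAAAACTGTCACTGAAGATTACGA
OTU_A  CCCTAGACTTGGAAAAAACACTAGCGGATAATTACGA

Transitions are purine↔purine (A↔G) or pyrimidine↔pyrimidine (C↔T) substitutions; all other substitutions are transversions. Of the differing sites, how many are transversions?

7

Differing sites — 4:A/T (Tv); 10:G/T (Tv); 20:T/A (Tv); 21:G/C (Tv); 23:C/A (Tv); 24:A/G (Ti); 26:T/G (Tv); 29:A/T (Tv); 30:G/A (Ti).
Of the 9 differences, 2 transitions and 7 transversions, so the answer is 7.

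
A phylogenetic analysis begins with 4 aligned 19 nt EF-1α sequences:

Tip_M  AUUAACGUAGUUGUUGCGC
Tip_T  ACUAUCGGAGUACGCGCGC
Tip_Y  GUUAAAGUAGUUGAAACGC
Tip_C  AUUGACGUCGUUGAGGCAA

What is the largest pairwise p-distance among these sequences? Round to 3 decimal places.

Pairwise Hamming distances:
  Tip_M vs Tip_T: 7
  Tip_M vs Tip_Y: 5
  Tip_M vs Tip_C: 6
  Tip_T vs Tip_Y: 10
  Tip_T vs Tip_C: 11
  Tip_Y vs Tip_C: 8
The largest is 11 mismatches, between Tip_T and Tip_C; p = 11/19 = 0.579.

0.579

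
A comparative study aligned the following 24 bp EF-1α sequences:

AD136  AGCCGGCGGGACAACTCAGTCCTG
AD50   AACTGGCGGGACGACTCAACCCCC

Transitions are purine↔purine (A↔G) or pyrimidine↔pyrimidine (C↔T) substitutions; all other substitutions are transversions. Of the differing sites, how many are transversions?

1

The sequences differ at positions 2 (G/A, transition), 4 (C/T, transition), 13 (A/G, transition), 19 (G/A, transition), 20 (T/C, transition), 23 (T/C, transition), 24 (G/C, transversion).
Of the 7 differences, 6 transitions and 1 transversion, so the answer is 1.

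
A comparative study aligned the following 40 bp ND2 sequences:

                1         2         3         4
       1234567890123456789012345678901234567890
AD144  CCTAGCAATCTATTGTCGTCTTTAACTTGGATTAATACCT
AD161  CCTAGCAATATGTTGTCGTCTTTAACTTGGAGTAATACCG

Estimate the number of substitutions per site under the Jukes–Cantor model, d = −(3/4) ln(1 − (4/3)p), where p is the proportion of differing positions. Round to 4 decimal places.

Mismatches occur at site 10 (C/A), site 12 (A/G), site 32 (T/G), site 40 (T/G).
p = 4/40 = 0.100000.
d = −0.75 · ln(1 − (4/3)·0.100000) = −0.75 · ln(0.866667) = −0.75 · (-0.143100) = 0.1073.

0.1073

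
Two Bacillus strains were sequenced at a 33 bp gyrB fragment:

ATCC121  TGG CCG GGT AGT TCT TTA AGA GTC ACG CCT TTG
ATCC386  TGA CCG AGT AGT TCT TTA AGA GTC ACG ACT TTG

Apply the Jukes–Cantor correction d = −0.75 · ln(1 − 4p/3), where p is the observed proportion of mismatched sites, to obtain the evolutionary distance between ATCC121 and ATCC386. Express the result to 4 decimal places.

Differing sites — 3:G/A; 7:G/A; 28:C/A.
p = 3/33 = 0.090909.
d = −0.75 · ln(1 − (4/3)·0.090909) = −0.75 · ln(0.878788) = −0.75 · (-0.129212) = 0.0969.

0.0969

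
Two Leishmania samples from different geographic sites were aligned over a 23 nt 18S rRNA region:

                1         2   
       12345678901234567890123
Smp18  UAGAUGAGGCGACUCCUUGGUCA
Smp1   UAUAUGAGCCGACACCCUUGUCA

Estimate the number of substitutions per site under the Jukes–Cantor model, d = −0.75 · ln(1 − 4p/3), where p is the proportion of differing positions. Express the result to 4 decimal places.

Differing sites — 3:G/U; 9:G/C; 14:U/A; 17:U/C; 19:G/U.
p = 5/23 = 0.217391.
d = −0.75 · ln(1 − (4/3)·0.217391) = −0.75 · ln(0.710145) = −0.75 · (-0.342286) = 0.2567.

0.2567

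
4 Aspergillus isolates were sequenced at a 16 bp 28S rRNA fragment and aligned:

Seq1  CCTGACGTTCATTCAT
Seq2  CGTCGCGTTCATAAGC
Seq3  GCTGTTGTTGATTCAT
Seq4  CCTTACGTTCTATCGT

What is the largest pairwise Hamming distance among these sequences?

Pairwise Hamming distances:
  Seq1 vs Seq2: 7
  Seq1 vs Seq3: 4
  Seq1 vs Seq4: 4
  Seq2 vs Seq3: 10
  Seq2 vs Seq4: 8
  Seq3 vs Seq4: 8
The largest is 10, between Seq2 and Seq3.

10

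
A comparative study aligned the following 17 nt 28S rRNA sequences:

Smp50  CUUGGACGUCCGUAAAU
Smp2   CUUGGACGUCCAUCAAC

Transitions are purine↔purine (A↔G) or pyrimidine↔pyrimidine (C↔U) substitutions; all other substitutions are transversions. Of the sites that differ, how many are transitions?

2

The sequences differ at positions 12 (G/A, transition), 14 (A/C, transversion), 17 (U/C, transition).
Of the 3 differences, 2 transitions and 1 transversion, so the answer is 2.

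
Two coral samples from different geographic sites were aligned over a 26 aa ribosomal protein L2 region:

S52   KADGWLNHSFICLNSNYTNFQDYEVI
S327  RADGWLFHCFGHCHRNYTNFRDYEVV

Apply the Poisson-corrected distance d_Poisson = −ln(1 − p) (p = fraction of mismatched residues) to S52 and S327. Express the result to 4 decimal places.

0.4855

Differing sites — 1:K/R; 7:N/F; 9:S/C; 11:I/G; 12:C/H; 13:L/C; 14:N/H; 15:S/R; 21:Q/R; 26:I/V.
p = 10/26 = 0.384615.
d = −ln(1 − 0.384615) = −ln(0.615385) = 0.4855.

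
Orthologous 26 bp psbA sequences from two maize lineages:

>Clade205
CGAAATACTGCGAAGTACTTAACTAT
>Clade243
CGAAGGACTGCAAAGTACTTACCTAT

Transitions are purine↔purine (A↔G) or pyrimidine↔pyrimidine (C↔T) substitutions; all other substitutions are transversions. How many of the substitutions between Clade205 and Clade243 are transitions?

2

Mismatches occur at site 5 (A↔G, transition), site 6 (T↔G, transversion), site 12 (G↔A, transition), site 22 (A↔C, transversion).
Of the 4 differences, 2 transitions and 2 transversions, so the answer is 2.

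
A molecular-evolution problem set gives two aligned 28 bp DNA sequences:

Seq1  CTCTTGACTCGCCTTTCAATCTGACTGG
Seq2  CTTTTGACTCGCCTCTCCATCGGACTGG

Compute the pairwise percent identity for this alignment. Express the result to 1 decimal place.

Differing sites — 3:C/T; 15:T/C; 18:A/C; 22:T/G.
24 of the 28 sites match, so the percent identity is 24/28 × 100 = 85.7%.

85.7%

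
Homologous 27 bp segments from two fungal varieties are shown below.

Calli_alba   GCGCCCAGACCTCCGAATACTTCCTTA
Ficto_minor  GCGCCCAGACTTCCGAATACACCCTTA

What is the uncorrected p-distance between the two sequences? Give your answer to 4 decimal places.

0.1111

Differing sites — 11:C/T; 21:T/A; 22:T/C.
There are 3 differences over 27 sites, so p = 3/27 = 0.1111.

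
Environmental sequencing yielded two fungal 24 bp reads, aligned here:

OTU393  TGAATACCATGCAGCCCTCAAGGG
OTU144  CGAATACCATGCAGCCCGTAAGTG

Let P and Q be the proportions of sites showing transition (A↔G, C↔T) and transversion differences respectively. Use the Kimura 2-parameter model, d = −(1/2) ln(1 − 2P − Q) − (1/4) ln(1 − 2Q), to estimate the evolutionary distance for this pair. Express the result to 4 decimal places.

The sequences differ at positions 1 (T/C, transition), 18 (T/G, transversion), 19 (C/T, transition), 23 (G/T, transversion).
Of the 4 differences, 2 transitions and 2 transversions over 24 sites: P = 2/24 = 0.083333, Q = 2/24 = 0.083333.
d = −0.5·ln(0.750001) − 0.25·ln(0.833334) = −0.5·(-0.287681) − 0.25·(-0.182321) = 0.1894.

0.1894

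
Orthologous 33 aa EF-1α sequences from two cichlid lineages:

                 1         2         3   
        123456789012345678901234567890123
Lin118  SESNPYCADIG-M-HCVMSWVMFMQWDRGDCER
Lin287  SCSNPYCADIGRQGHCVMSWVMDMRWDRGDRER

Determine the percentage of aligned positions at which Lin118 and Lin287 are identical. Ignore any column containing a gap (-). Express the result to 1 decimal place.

Excluding the 2 gap columns leaves 31 comparable sites.
Differing sites — 2:E/C; 13:M/Q; 23:F/D; 25:Q/R; 31:C/R.
26 of the 31 comparable sites match, so the percent identity is 26/31 × 100 = 83.9%.

83.9%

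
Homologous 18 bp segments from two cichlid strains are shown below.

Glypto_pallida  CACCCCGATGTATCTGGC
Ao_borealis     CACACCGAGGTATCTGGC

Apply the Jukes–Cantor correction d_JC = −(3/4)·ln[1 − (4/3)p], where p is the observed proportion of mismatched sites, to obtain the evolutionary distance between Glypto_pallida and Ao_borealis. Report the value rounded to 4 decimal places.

Mismatches occur at site 4 (C/A), site 9 (T/G).
p = 2/18 = 0.111111.
d = −0.75 · ln(1 − (4/3)·0.111111) = −0.75 · ln(0.851852) = −0.75 · (-0.160342) = 0.1203.

0.1203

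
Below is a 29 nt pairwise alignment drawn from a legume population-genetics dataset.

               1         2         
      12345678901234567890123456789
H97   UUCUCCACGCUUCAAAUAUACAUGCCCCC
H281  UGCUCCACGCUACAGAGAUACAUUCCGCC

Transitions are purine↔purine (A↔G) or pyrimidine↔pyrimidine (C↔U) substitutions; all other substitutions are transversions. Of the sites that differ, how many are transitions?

Mismatches occur at site 2 (U→G, transversion), site 12 (U→A, transversion), site 15 (A→G, transition), site 17 (U→G, transversion), site 24 (G→U, transversion), site 27 (C→G, transversion).
Of the 6 differences, 1 transition and 5 transversions, so the answer is 1.

1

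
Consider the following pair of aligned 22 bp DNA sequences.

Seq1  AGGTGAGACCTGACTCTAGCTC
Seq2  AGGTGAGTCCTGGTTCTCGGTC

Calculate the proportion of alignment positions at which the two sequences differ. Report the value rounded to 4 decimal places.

0.2273

The sequences differ at positions 8 (A/T), 13 (A/G), 14 (C/T), 18 (A/C), 20 (C/G).
There are 5 differences over 22 sites, so p = 5/22 = 0.2273.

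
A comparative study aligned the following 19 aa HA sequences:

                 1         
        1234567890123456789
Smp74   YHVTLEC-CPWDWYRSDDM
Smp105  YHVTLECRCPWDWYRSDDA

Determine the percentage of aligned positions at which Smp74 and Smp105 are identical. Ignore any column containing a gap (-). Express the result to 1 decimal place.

Excluding the 1 gap column leaves 18 comparable sites.
The sequences differ at position 19 (M/A).
17 of the 18 comparable sites match, so the percent identity is 17/18 × 100 = 94.4%.

94.4%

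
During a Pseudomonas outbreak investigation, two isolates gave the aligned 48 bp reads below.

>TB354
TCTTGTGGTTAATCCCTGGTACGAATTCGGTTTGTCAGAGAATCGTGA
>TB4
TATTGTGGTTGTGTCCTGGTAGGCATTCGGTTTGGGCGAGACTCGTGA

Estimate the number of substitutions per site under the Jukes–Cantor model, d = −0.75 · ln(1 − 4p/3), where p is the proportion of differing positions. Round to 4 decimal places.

0.2735

Mismatches occur at site 2 (C↔A), site 11 (A↔G), site 12 (A↔T), site 13 (T↔G), site 14 (C↔T), site 22 (C↔G), site 24 (A↔C), site 35 (T↔G), site 36 (C↔G), site 37 (A↔C), site 42 (A↔C).
p = 11/48 = 0.229167.
d = −0.75 · ln(1 − (4/3)·0.229167) = −0.75 · ln(0.694444) = −0.75 · (-0.364644) = 0.2735.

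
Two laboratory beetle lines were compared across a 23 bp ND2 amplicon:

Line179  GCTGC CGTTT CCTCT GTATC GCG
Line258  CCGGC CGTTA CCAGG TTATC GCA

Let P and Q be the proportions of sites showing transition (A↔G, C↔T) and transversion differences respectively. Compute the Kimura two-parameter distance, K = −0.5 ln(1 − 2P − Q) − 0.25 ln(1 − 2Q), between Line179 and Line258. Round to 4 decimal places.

0.4828

Mismatches occur at site 1 (G↔C, transversion), site 3 (T↔G, transversion), site 10 (T↔A, transversion), site 13 (T↔A, transversion), site 14 (C↔G, transversion), site 15 (T↔G, transversion), site 16 (G↔T, transversion), site 23 (G↔A, transition).
Of the 8 differences, 1 transition and 7 transversions over 23 sites: P = 1/23 = 0.043478, Q = 7/23 = 0.304348.
d = −0.5·ln(0.608696) − 0.25·ln(0.391304) = −0.5·(-0.496436) − 0.25·(-0.938271) = 0.4828.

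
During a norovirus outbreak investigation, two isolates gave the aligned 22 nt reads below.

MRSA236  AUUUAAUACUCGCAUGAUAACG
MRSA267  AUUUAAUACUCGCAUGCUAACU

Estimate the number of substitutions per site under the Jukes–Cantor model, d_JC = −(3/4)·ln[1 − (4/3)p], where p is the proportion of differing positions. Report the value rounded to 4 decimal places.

Mismatches occur at site 17 (A↔C), site 22 (G↔U).
p = 2/22 = 0.090909.
d = −0.75 · ln(1 − (4/3)·0.090909) = −0.75 · ln(0.878788) = −0.75 · (-0.129212) = 0.0969.

0.0969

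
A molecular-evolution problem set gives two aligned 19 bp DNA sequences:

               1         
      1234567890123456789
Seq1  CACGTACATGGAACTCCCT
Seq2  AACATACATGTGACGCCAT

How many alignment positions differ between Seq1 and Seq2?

Differing sites — 1:C/A; 4:G/A; 11:G/T; 12:A/G; 15:T/G; 18:C/A.
That gives 6 mismatches out of 19 aligned sites, so the Hamming distance is 6.

6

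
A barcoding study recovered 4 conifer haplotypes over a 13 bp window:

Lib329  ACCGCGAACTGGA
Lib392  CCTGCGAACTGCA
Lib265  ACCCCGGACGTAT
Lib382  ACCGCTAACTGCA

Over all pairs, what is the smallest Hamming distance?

2

Pairwise Hamming distances:
  Lib329 vs Lib392: 3
  Lib329 vs Lib265: 6
  Lib329 vs Lib382: 2
  Lib392 vs Lib265: 8
  Lib392 vs Lib382: 3
  Lib265 vs Lib382: 7
The smallest is 2, between Lib329 and Lib382.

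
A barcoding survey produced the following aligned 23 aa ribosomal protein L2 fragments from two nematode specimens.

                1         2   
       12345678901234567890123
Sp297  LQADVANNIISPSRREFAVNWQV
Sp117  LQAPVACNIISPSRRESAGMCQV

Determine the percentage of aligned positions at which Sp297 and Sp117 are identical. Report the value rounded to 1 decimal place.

73.9%

The sequences differ at positions 4 (D/P), 7 (N/C), 17 (F/S), 19 (V/G), 20 (N/M), 21 (W/C).
17 of the 23 sites match, so the percent identity is 17/23 × 100 = 73.9%.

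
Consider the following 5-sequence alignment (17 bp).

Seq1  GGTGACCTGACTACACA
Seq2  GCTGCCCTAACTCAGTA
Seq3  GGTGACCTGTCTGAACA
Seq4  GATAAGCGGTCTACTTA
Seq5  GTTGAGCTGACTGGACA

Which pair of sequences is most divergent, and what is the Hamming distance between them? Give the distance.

Pairwise Hamming distances:
  Seq1 vs Seq2: 7
  Seq1 vs Seq3: 3
  Seq1 vs Seq4: 7
  Seq1 vs Seq5: 4
  Seq2 vs Seq3: 7
  Seq2 vs Seq4: 10
  Seq2 vs Seq5: 8
  Seq3 vs Seq4: 8
  Seq3 vs Seq5: 4
  Seq4 vs Seq5: 8
The largest is 10, between Seq2 and Seq4.

10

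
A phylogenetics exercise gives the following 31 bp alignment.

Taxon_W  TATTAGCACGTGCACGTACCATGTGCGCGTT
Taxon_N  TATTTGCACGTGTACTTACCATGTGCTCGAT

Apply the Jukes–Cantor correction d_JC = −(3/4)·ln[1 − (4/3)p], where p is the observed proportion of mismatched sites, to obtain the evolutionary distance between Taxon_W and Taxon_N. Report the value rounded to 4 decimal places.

0.1816

Differing sites — 5:A/T; 13:C/T; 16:G/T; 27:G/T; 30:T/A.
p = 5/31 = 0.161290.
d = −0.75 · ln(1 − (4/3)·0.161290) = −0.75 · ln(0.784947) = −0.75 · (-0.242139) = 0.1816.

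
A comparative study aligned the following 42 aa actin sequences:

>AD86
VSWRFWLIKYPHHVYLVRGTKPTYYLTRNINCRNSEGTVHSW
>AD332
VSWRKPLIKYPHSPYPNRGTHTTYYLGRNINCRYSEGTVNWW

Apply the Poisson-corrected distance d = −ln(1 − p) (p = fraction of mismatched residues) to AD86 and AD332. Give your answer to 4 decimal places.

0.3365

Differing sites — 5:F/K; 6:W/P; 13:H/S; 14:V/P; 16:L/P; 17:V/N; 21:K/H; 22:P/T; 27:T/G; 34:N/Y; 40:H/N; 41:S/W.
p = 12/42 = 0.285714.
d = −ln(1 − 0.285714) = −ln(0.714286) = 0.3365.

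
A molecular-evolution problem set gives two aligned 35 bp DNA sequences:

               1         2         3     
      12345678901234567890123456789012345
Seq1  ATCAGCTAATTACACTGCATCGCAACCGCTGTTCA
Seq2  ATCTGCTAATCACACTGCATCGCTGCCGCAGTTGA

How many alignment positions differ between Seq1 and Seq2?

The sequences differ at positions 4 (A/T), 11 (T/C), 24 (A/T), 25 (A/G), 30 (T/A), 34 (C/G).
That gives 6 mismatches out of 35 aligned sites, so the Hamming distance is 6.

6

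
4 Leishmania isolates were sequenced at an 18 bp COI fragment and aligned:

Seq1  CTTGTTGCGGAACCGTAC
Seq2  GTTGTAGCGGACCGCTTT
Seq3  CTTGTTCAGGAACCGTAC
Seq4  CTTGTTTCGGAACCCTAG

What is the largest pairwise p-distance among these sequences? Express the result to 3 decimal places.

Pairwise Hamming distances:
  Seq1 vs Seq2: 7
  Seq1 vs Seq3: 2
  Seq1 vs Seq4: 3
  Seq2 vs Seq3: 9
  Seq2 vs Seq4: 7
  Seq3 vs Seq4: 4
The largest is 9 mismatches, between Seq2 and Seq3; p = 9/18 = 0.500.

0.500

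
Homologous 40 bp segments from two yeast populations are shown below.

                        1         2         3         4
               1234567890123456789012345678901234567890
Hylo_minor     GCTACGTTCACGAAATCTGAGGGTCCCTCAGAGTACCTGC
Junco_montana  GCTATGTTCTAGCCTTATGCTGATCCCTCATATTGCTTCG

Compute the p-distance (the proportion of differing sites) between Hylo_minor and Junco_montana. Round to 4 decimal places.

0.4000

Mismatches occur at site 5 (C↔T), site 10 (A↔T), site 11 (C↔A), site 13 (A↔C), site 14 (A↔C), site 15 (A↔T), site 17 (C↔A), site 20 (A↔C), site 21 (G↔T), site 23 (G↔A), site 31 (G↔T), site 33 (G↔T), site 35 (A↔G), site 37 (C↔T), site 39 (G↔C), site 40 (C↔G).
There are 16 differences over 40 sites, so p = 16/40 = 0.4000.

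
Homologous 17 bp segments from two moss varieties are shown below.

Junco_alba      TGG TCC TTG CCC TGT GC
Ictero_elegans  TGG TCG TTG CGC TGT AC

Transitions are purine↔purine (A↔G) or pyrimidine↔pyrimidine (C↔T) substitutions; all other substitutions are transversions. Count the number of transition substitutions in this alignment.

1

Mismatches occur at site 6 (C↔G, transversion), site 11 (C↔G, transversion), site 16 (G↔A, transition).
Of the 3 differences, 1 transition and 2 transversions, so the answer is 1.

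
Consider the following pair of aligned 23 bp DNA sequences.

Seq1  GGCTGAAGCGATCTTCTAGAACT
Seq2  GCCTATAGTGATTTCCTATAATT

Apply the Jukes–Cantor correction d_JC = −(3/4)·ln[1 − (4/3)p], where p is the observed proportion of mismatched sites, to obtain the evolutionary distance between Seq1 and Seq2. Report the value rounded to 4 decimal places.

0.4674

The sequences differ at positions 2 (G/C), 5 (G/A), 6 (A/T), 9 (C/T), 13 (C/T), 15 (T/C), 19 (G/T), 22 (C/T).
p = 8/23 = 0.347826.
d = −0.75 · ln(1 − (4/3)·0.347826) = −0.75 · ln(0.536232) = −0.75 · (-0.623188) = 0.4674.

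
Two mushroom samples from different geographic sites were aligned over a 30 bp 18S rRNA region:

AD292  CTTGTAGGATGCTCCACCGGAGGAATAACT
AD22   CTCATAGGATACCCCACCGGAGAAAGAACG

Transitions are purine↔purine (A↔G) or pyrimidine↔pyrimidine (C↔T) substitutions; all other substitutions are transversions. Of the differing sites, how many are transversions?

Mismatches occur at site 3 (T/C, transition), site 4 (G/A, transition), site 11 (G/A, transition), site 13 (T/C, transition), site 23 (G/A, transition), site 26 (T/G, transversion), site 30 (T/G, transversion).
Of the 7 differences, 5 transitions and 2 transversions, so the answer is 2.

2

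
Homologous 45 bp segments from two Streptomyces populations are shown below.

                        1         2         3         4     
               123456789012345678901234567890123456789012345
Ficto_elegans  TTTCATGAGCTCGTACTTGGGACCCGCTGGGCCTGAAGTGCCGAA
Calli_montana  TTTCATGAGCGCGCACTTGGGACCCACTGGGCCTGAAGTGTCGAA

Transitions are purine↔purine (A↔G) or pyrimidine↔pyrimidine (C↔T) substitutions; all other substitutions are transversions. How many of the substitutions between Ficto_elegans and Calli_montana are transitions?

3

Differing sites — 11:T/G (Tv); 14:T/C (Ti); 26:G/A (Ti); 41:C/T (Ti).
Of the 4 differences, 3 transitions and 1 transversion, so the answer is 3.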